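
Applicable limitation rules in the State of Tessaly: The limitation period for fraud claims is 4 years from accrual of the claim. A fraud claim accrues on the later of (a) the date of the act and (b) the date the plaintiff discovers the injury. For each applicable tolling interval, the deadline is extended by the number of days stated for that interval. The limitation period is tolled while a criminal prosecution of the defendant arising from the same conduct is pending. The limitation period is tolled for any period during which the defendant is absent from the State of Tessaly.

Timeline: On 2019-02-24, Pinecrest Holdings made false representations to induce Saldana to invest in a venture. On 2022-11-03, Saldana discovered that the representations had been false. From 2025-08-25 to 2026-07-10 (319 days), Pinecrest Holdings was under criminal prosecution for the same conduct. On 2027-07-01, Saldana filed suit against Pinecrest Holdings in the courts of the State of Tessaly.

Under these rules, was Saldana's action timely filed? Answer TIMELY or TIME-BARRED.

Taking the later of the act (2019-02-24) and discovery (2022-11-03), the claim accrued on 2022-11-03.
Adding the 4 years base period to 2022-11-03 gives a deadline of 2026-11-03, before any tolling.
The pending criminal prosecution from 2025-08-25 to 2026-07-10 tolled the period for 319 days, extending the deadline to 2027-09-18.
Saldana filed on 2027-07-01, before the 2027-09-18 deadline, so the action is timely.

TIMELY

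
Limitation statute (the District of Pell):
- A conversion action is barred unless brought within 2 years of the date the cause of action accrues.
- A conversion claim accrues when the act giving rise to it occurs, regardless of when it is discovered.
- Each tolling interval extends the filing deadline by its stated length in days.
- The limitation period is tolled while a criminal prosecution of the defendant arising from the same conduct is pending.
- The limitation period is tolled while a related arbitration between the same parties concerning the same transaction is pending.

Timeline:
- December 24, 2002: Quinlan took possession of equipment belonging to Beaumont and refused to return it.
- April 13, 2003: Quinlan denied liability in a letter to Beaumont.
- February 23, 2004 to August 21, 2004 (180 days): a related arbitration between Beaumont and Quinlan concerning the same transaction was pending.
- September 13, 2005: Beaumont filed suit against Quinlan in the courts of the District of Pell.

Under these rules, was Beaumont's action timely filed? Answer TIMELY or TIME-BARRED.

The cause of action accrued on December 24, 2002, the date of the act.
The untolled deadline — 2 years after December 24, 2002 — is December 24, 2004.
The period was tolled for 180 days by the pending related arbitration (February 23, 2004 to August 21, 2004), pushing the deadline to June 22, 2005.
Nothing else in the chronology tolls or restarts the period.
Filing on September 13, 2005 missed the June 22, 2005 deadline — the action is time-barred.

TIME-BARRED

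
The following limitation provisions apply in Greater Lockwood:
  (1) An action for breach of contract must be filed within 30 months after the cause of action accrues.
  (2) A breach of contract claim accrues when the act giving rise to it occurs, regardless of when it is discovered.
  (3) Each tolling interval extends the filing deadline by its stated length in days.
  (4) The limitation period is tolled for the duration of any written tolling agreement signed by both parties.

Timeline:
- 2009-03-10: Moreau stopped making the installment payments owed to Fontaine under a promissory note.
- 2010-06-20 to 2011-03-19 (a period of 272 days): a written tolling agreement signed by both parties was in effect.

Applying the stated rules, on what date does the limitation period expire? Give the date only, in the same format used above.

The cause of action accrued on 2009-03-10, the date of the act.
Adding the 30 months base period to 2009-03-10 gives a deadline of 2011-09-10, before any tolling.
The written tolling agreement from 2010-06-20 to 2011-03-19 tolled the period for 272 days, extending the deadline to 2012-06-08.

2012-06-08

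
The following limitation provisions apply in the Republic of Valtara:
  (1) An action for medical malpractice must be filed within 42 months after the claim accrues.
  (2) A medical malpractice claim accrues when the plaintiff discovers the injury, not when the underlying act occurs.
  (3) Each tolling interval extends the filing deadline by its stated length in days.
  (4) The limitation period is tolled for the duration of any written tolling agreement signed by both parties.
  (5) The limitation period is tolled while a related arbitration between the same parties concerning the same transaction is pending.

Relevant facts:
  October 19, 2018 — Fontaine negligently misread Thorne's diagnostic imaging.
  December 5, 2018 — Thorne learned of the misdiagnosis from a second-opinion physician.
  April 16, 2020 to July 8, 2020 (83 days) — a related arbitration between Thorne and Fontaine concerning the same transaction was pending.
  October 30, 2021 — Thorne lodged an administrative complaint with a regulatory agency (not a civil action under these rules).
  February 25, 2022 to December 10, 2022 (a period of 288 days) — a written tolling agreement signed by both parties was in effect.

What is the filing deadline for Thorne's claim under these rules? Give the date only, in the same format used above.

Accrual is tied to discovery, so the period began on December 5, 2018 rather than on October 19, 2018 when the act occurred.
Adding the 42 months base period to December 5, 2018 gives a deadline of June 5, 2022, before any tolling.
Because the pending related arbitration ran from April 16, 2020 to July 8, 2020, the deadline is extended by 83 days to August 27, 2022.
The period was tolled for 288 days by the written tolling agreement (February 25, 2022 to December 10, 2022), pushing the deadline to June 11, 2023.
Nothing else in the chronology tolls or restarts the period.

June 11, 2023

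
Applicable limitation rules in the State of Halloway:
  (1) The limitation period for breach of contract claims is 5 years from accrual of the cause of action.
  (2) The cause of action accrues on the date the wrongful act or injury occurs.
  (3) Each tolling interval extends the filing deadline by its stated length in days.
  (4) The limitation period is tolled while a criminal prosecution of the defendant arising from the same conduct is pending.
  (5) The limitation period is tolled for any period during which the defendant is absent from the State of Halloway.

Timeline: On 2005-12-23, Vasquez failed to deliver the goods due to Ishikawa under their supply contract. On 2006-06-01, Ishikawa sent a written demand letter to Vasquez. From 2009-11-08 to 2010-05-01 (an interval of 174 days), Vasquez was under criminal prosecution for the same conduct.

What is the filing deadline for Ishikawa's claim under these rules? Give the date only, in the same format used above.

The cause of action accrued on 2005-12-23, the date of the act.
Adding the 5 years base period to 2005-12-23 gives a deadline of 2010-12-23, before any tolling.
The period was tolled for 174 days by the pending criminal prosecution (2009-11-08 to 2010-05-01), pushing the deadline to 2011-06-15.
The other events in the timeline have no effect on the limitation period under the stated rules.

2011-06-15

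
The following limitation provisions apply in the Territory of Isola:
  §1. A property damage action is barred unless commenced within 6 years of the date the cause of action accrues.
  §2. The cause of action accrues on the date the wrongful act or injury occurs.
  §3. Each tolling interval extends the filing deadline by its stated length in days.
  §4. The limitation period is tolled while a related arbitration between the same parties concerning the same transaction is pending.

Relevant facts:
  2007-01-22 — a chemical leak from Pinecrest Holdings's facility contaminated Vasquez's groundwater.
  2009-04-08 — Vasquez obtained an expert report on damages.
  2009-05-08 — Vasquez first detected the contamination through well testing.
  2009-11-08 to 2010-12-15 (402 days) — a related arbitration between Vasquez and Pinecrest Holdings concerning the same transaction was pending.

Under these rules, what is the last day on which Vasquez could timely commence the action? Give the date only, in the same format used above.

2014-02-28

Accrual is governed by the date of the act, so the period began to run on 2007-01-22; the later discovery on 2009-05-08 is irrelevant under the stated rule.
The untolled deadline — 6 years after 2007-01-22 — is 2013-01-22.
The pending related arbitration from 2009-11-08 to 2010-12-15 tolled the period for 402 days, extending the deadline to 2014-02-28.
None of the other events listed affects the running of the period under the stated rules.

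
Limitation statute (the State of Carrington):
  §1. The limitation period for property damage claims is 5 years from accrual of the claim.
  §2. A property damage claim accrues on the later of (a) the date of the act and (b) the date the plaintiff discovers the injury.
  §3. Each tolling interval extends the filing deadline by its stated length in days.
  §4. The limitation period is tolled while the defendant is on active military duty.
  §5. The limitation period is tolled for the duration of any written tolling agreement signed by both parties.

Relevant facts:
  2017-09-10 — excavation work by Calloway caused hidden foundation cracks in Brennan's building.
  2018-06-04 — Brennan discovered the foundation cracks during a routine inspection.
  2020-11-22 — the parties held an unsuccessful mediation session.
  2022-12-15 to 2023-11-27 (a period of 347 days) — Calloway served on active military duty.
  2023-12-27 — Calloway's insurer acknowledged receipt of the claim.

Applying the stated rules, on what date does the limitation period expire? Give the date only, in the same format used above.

2024-05-16

Taking the later of the act (2017-09-10) and discovery (2018-06-04), the claim accrued on 2018-06-04.
Adding the 5 years base period to 2018-06-04 gives a deadline of 2023-06-04, before any tolling.
The period was tolled for 347 days by the defendant's active military service (2022-12-15 to 2023-11-27), pushing the deadline to 2024-05-16.
None of the other events listed affects the running of the period under the stated rules.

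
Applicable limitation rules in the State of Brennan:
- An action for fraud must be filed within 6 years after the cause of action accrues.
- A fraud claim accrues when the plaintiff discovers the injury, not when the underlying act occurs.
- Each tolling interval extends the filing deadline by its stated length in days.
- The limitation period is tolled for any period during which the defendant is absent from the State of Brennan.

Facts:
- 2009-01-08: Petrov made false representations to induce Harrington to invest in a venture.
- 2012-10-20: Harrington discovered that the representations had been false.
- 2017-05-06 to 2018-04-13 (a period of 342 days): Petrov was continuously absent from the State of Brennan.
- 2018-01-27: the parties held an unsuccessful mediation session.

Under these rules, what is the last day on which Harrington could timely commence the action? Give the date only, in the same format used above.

2019-09-27

Accrual is tied to discovery, so the period began on 2012-10-20 rather than on 2009-01-08 when the act occurred.
6 years from 2012-10-20 is 2018-10-20.
The period was tolled for 342 days by the defendant's absence from the jurisdiction (2017-05-06 to 2018-04-13), pushing the deadline to 2019-09-27.
The other events in the timeline have no effect on the limitation period under the stated rules.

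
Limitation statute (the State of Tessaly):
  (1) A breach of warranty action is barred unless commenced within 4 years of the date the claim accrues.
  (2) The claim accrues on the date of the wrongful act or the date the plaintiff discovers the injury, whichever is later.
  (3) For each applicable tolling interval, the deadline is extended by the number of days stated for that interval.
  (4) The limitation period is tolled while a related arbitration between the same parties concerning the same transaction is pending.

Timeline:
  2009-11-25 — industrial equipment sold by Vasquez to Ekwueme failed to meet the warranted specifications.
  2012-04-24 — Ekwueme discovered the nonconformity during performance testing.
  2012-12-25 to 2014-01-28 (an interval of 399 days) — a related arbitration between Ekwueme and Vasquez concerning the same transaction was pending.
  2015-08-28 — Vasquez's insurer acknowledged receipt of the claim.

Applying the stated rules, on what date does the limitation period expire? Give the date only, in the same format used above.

2017-05-28

Because discovery on 2012-04-24 post-dates the 2009-11-25 act, accrual under the later-of rule falls on 2012-04-24.
4 years from 2012-04-24 is 2016-04-24.
Because the pending related arbitration ran from 2012-12-25 to 2014-01-28, the deadline is extended by 399 days to 2017-05-28.
Nothing else in the chronology tolls or restarts the period.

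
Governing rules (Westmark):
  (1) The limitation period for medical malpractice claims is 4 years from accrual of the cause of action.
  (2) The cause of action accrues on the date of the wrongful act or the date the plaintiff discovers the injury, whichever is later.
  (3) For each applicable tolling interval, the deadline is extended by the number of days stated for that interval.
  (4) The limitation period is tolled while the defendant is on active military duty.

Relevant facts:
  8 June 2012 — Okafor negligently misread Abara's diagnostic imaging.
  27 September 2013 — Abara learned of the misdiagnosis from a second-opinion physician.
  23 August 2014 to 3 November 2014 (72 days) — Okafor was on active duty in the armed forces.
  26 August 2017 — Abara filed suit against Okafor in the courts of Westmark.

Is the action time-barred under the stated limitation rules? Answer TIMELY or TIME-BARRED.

TIMELY

The claim accrued on 27 September 2013 — the later of the 8 June 2012 act and the 27 September 2013 discovery.
The untolled deadline — 4 years after 27 September 2013 — is 27 September 2017.
Because the defendant's active military service ran from 23 August 2014 to 3 November 2014, the deadline is extended by 72 days to 8 December 2017.
The 26 August 2017 filing precedes the 8 December 2017 deadline; the claim is timely.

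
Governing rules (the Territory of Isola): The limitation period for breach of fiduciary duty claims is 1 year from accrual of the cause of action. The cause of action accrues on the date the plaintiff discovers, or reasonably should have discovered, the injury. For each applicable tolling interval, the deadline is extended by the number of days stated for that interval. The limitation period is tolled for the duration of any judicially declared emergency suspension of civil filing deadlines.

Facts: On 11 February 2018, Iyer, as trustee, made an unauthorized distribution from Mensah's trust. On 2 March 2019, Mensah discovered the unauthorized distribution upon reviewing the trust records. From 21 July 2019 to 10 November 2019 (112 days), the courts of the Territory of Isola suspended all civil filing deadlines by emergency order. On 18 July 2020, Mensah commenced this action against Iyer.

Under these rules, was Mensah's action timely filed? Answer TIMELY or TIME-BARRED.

TIME-BARRED

Accrual is tied to discovery, so the period began on 2 March 2019 rather than on 11 February 2018 when the act occurred.
Adding the 1 year base period to 2 March 2019 gives a deadline of 2 March 2020, before any tolling.
Because the emergency suspension of filing deadlines ran from 21 July 2019 to 10 November 2019, the deadline is extended by 112 days to 22 June 2020.
Filing on 18 July 2020 missed the 22 June 2020 deadline — the action is time-barred.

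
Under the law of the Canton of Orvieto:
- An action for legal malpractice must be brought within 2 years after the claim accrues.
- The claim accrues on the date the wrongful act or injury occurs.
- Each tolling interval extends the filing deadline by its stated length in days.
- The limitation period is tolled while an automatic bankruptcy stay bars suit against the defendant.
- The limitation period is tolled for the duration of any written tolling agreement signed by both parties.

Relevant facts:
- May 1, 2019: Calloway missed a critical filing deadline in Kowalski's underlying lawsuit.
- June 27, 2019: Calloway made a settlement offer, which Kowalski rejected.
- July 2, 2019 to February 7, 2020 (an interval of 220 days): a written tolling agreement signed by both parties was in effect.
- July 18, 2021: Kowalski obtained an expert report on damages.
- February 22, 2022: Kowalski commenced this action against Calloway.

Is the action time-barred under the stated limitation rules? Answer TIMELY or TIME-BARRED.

The claim accrued on May 1, 2019, when the wrongful act occurred.
Adding the 2 years base period to May 1, 2019 gives a deadline of May 1, 2021, before any tolling.
The period was tolled for 220 days by the written tolling agreement (July 2, 2019 to February 7, 2020), pushing the deadline to December 7, 2021.
None of the other events listed affects the running of the period under the stated rules.
Filing on February 22, 2022 missed the December 7, 2021 deadline — the action is time-barred.

TIME-BARRED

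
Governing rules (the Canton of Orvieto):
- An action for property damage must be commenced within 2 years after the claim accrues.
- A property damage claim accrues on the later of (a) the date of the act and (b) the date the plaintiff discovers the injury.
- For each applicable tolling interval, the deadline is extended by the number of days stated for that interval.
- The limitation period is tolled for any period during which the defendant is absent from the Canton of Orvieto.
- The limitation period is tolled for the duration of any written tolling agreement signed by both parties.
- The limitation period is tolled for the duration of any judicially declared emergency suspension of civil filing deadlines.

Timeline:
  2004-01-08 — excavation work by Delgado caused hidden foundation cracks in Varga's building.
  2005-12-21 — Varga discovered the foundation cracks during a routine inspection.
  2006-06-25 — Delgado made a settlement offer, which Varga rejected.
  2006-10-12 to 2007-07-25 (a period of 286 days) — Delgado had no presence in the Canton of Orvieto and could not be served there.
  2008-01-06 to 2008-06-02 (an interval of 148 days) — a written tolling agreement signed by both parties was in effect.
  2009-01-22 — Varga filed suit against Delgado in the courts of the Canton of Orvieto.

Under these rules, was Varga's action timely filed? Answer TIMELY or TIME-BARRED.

TIMELY

Because discovery on 2005-12-21 post-dates the 2004-01-08 act, accrual under the later-of rule falls on 2005-12-21.
The untolled deadline — 2 years after 2005-12-21 — is 2007-12-21.
The defendant's absence from the jurisdiction from 2006-10-12 to 2007-07-25 tolled the period for 286 days, extending the deadline to 2008-10-02.
The written tolling agreement from 2008-01-06 to 2008-06-02 tolled the period for 148 days, extending the deadline to 2009-02-27.
The other events in the timeline have no effect on the limitation period under the stated rules.
Varga filed on 2009-01-22, before the 2009-02-27 deadline, so the action is timely.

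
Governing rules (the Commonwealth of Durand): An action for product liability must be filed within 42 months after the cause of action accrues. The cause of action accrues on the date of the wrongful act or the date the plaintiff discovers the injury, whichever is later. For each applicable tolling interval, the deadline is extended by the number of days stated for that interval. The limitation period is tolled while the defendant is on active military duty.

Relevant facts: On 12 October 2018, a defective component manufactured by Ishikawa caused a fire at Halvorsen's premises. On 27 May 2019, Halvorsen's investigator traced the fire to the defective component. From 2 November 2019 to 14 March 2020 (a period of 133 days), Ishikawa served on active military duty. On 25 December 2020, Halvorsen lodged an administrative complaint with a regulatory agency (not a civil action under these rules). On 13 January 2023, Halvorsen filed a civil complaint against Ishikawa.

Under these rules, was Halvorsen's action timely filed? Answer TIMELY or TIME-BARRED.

TIMELY

Taking the later of the act (12 October 2018) and discovery (27 May 2019), the claim accrued on 27 May 2019.
Adding the 42 months base period to 27 May 2019 gives a deadline of 27 November 2022, before any tolling.
The period was tolled for 133 days by the defendant's active military service (2 November 2019 to 14 March 2020), pushing the deadline to 9 April 2023.
None of the other events listed affects the running of the period under the stated rules.
Halvorsen filed on 13 January 2023, before the 9 April 2023 deadline, so the action is timely.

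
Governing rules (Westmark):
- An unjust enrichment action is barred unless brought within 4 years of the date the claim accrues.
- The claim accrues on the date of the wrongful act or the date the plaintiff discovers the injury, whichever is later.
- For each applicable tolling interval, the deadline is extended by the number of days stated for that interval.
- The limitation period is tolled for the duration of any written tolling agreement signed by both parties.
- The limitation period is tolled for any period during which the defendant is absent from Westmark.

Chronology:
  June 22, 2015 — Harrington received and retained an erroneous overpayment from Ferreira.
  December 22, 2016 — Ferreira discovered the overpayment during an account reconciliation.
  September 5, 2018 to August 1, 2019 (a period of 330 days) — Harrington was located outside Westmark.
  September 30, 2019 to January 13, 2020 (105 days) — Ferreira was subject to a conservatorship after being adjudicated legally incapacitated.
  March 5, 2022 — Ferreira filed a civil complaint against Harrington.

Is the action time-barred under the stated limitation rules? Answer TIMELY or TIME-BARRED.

Taking the later of the act (June 22, 2015) and discovery (December 22, 2016), the claim accrued on December 22, 2016.
The untolled deadline — 4 years after December 22, 2016 — is December 22, 2020.
The defendant's absence from the jurisdiction from September 5, 2018 to August 1, 2019 tolled the period for 330 days, extending the deadline to November 17, 2021.
Although the plaintiff's incapacity ran from September 30, 2019 to January 13, 2020, the stated rules do not make that a tolling event, so it is disregarded.
The March 5, 2022 filing falls after the November 17, 2021 deadline; the claim is time-barred.

TIME-BARRED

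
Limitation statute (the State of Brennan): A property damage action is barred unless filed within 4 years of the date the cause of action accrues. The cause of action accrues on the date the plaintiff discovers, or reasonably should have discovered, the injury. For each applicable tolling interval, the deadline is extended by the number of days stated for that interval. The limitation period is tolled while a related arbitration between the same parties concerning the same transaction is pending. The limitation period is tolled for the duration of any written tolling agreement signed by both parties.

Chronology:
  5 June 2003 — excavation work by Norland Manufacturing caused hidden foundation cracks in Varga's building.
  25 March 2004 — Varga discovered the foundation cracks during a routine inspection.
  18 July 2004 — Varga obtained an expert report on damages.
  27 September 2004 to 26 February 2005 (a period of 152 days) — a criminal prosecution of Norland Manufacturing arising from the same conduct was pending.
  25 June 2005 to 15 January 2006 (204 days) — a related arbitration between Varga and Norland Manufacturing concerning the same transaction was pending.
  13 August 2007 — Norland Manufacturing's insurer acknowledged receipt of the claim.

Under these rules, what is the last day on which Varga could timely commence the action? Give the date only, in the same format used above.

15 October 2008

Accrual is tied to discovery, so the period began on 25 March 2004 rather than on 5 June 2003 when the act occurred.
Adding the 4 years base period to 25 March 2004 gives a deadline of 25 March 2008, before any tolling.
The pending related arbitration from 25 June 2005 to 15 January 2006 tolled the period for 204 days, extending the deadline to 15 October 2008.
Although a criminal prosecution ran from 27 September 2004 to 26 February 2005, the stated rules do not make that a tolling event, so it is disregarded.
The other events in the timeline have no effect on the limitation period under the stated rules.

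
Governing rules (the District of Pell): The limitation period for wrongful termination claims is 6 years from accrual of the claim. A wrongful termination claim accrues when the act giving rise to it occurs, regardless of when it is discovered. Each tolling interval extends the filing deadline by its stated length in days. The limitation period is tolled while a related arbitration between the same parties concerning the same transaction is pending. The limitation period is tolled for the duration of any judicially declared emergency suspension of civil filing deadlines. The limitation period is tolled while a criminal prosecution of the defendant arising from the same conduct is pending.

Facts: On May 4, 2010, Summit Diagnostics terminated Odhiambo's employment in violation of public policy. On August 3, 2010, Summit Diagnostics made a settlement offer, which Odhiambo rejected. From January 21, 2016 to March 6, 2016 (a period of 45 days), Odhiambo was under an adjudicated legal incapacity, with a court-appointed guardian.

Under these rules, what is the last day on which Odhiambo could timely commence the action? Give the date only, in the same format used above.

May 4, 2016

The claim accrued on May 4, 2010, when the wrongful act occurred.
The untolled deadline — 6 years after May 4, 2010 — is May 4, 2016.
No stated provision tolls the period for the plaintiff's incapacity, so the interval from January 21, 2016 to March 6, 2016 has no effect on the deadline.
Nothing else in the chronology tolls or restarts the period.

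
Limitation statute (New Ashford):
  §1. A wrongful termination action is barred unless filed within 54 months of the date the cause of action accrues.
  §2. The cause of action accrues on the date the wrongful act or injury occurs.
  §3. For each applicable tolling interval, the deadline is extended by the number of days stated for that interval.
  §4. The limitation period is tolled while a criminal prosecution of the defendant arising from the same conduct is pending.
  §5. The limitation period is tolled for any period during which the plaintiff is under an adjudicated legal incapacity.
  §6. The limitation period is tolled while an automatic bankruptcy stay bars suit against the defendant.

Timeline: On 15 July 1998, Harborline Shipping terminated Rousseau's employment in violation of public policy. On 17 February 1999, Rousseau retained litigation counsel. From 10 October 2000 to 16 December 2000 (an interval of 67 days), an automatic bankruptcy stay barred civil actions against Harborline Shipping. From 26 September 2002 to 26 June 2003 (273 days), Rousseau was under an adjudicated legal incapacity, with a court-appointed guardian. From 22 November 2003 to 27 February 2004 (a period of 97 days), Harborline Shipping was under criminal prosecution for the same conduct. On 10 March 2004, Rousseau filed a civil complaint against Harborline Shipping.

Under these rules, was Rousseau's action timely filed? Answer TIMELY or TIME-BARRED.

The limitation period began to run on 15 July 1998.
The untolled deadline — 54 months after 15 July 1998 — is 15 January 2003.
The period was tolled for 67 days by the automatic bankruptcy stay (10 October 2000 to 16 December 2000), pushing the deadline to 23 March 2003.
The plaintiff's legal incapacity from 26 September 2002 to 26 June 2003 tolled the period for 273 days, extending the deadline to 21 December 2003.
Because the pending criminal prosecution ran from 22 November 2003 to 27 February 2004, the deadline is extended by 97 days to 27 March 2004.
The other events in the timeline have no effect on the limitation period under the stated rules.
The 10 March 2004 filing precedes the 27 March 2004 deadline; the claim is timely.

TIMELY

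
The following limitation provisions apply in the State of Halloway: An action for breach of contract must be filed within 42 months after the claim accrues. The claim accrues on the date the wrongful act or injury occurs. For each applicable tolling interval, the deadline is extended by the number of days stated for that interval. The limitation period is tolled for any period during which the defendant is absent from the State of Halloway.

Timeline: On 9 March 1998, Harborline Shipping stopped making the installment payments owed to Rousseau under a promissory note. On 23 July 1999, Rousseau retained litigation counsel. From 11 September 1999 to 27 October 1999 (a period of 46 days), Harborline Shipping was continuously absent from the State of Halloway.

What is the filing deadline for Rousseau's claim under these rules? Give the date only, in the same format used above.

The claim accrued on 9 March 1998, when the wrongful act occurred.
The untolled deadline — 42 months after 9 March 1998 — is 9 September 2001.
The defendant's absence from the jurisdiction from 11 September 1999 to 27 October 1999 tolled the period for 46 days, extending the deadline to 25 October 2001.
None of the other events listed affects the running of the period under the stated rules.

25 October 2001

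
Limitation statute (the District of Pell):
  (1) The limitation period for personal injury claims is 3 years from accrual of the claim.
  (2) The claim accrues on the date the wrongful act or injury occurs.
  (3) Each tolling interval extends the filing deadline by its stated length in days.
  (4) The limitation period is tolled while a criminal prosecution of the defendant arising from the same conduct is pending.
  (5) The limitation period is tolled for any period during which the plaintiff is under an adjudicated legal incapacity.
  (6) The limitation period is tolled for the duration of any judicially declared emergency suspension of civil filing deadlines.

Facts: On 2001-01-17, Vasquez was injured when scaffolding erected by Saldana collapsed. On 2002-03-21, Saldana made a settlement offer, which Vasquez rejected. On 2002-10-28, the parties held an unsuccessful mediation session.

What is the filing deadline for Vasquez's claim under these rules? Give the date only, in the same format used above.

2004-01-17

The claim accrued on 2001-01-17, when the wrongful act occurred.
3 years from 2001-01-17 is 2004-01-17.
Nothing else in the chronology tolls or restarts the period.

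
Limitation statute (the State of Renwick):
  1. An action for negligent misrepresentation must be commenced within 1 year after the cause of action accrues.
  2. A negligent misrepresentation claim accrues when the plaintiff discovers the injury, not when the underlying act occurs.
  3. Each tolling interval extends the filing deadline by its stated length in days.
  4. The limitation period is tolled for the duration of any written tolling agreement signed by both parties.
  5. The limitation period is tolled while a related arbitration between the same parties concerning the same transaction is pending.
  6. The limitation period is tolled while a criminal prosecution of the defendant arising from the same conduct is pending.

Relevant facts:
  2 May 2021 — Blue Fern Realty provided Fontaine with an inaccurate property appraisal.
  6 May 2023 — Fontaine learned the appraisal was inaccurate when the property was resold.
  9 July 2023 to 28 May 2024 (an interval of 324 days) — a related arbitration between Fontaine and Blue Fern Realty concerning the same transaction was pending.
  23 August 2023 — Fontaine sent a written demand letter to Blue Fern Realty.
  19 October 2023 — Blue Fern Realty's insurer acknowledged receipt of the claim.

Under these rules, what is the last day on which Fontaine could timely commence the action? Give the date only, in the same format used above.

26 March 2025

The claim did not accrue until Fontaine discovered the injury on 6 May 2023; the 2 May 2021 act date does not start the clock under the stated rule.
1 year from 6 May 2023 is 6 May 2024.
Because the pending related arbitration ran from 9 July 2023 to 28 May 2024, the deadline is extended by 324 days to 26 March 2025.
The other events in the timeline have no effect on the limitation period under the stated rules.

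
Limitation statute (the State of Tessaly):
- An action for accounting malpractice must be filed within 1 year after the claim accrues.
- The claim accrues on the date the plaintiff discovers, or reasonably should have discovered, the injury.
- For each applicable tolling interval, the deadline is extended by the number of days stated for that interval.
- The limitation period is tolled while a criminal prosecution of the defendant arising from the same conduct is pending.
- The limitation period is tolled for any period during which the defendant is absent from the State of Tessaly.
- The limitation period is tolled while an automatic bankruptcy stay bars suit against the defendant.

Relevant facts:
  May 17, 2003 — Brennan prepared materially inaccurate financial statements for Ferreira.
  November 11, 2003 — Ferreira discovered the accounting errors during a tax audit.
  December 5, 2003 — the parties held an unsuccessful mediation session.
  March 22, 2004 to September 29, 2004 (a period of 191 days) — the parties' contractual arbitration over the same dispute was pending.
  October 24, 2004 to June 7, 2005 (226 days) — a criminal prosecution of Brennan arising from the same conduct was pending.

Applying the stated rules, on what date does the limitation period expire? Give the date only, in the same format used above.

June 25, 2005

The claim did not accrue until Ferreira discovered the injury on November 11, 2003; the May 17, 2003 act date does not start the clock under the stated rule.
Adding the 1 year base period to November 11, 2003 gives a deadline of November 11, 2004, before any tolling.
Because the pending criminal prosecution ran from October 24, 2004 to June 7, 2005, the deadline is extended by 226 days to June 25, 2005.
No stated provision tolls the period for a pending arbitration, so the interval from March 22, 2004 to September 29, 2004 has no effect on the deadline.
None of the other events listed affects the running of the period under the stated rules.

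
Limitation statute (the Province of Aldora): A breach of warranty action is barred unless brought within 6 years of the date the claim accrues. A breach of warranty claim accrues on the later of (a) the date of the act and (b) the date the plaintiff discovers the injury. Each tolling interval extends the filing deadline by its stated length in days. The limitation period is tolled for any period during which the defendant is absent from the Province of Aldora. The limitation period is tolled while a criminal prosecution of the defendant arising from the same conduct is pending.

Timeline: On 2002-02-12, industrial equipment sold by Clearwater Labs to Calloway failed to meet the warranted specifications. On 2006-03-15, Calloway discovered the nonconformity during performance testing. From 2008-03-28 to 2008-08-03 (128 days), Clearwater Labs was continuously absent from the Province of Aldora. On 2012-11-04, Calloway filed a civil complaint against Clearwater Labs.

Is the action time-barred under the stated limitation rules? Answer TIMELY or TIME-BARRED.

Taking the later of the act (2002-02-12) and discovery (2006-03-15), the claim accrued on 2006-03-15.
6 years from 2006-03-15 is 2012-03-15.
The period was tolled for 128 days by the defendant's absence from the jurisdiction (2008-03-28 to 2008-08-03), pushing the deadline to 2012-07-21.
The 2012-11-04 filing falls after the 2012-07-21 deadline; the claim is time-barred.

TIME-BARRED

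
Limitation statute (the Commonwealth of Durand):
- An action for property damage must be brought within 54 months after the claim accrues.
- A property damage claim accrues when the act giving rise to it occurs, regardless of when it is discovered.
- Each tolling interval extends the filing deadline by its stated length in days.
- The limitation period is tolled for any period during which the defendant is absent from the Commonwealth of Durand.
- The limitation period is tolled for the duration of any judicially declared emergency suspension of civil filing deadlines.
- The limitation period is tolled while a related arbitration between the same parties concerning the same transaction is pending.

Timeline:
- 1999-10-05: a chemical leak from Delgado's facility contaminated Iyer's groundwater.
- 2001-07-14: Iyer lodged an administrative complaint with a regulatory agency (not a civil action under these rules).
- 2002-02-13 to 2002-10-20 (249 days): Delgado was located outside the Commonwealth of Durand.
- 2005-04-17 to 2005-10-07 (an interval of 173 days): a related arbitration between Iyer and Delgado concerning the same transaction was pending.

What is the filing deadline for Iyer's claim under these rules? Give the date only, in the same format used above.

2004-12-10

The claim accrued on 1999-10-05, the date of the act.
Adding the 54 months base period to 1999-10-05 gives a deadline of 2004-04-05, before any tolling.
The period was tolled for 249 days by the defendant's absence from the jurisdiction (2002-02-13 to 2002-10-20), pushing the deadline to 2004-12-10.
By the time the pending related arbitration began on 2005-04-17, the limitation period had already expired on 2004-12-10; that interval cannot revive it.
The other events in the timeline have no effect on the limitation period under the stated rules.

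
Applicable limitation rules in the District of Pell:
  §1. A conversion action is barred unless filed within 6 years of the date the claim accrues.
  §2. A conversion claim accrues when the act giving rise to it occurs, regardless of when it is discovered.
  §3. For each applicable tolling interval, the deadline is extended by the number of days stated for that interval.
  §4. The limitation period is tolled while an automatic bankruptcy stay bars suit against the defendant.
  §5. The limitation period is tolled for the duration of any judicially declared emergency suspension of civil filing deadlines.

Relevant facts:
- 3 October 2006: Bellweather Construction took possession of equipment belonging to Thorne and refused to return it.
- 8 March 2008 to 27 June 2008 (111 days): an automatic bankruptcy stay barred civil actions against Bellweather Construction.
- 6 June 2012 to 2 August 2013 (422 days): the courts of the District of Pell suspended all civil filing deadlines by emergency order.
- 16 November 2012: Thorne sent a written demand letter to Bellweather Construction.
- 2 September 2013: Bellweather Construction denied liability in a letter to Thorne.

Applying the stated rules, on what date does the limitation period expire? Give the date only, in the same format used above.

20 March 2014

The limitation period began to run on 3 October 2006.
The untolled deadline — 6 years after 3 October 2006 — is 3 October 2012.
Because the automatic bankruptcy stay ran from 8 March 2008 to 27 June 2008, the deadline is extended by 111 days to 22 January 2013.
The emergency suspension of filing deadlines from 6 June 2012 to 2 August 2013 tolled the period for 422 days, extending the deadline to 20 March 2014.
None of the other events listed affects the running of the period under the stated rules.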